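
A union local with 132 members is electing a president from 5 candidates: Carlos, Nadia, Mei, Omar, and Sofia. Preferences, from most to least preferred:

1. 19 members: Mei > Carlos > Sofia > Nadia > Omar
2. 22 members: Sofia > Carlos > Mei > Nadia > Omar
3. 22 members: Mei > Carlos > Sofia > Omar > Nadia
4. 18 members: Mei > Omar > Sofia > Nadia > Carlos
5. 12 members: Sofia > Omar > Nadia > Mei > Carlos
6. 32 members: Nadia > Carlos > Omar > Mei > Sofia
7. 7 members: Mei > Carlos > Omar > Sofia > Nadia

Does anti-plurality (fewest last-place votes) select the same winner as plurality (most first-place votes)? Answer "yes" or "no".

yes

Anti-plurality — last-place votes: Carlos 30, Nadia 29, Mei 0, Omar 41, Sofia 32. Winner: Mei.
Plurality — first-place votes: Carlos 0, Nadia 32, Mei 66, Omar 0, Sofia 34. Winner: Mei.
The two methods agree.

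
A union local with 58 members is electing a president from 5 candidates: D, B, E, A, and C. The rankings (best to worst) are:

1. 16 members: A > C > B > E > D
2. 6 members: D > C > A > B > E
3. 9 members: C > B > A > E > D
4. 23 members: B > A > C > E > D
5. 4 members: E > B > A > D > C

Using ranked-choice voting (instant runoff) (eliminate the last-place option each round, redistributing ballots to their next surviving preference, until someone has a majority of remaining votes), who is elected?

Round 1: D 6, B 23, E 4, A 16, C 9. Eliminate E.
Round 2: D 6, B 27, A 16, C 9. Eliminate D.
Round 3: B 27, A 16, C 15. Eliminate C.
Round 4: B 36, A 22. B has a majority.

B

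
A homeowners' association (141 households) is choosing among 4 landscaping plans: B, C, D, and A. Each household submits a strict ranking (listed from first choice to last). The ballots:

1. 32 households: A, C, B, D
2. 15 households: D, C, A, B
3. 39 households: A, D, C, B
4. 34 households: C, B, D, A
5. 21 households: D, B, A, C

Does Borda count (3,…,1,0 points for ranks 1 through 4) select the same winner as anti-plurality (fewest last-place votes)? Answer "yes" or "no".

no

Borda — scores: B 142, C 235, D 220, A 249. Winner: A.
Anti-plurality — last-place votes: B 54, C 21, D 32, A 34. Winner: C.
The two methods disagree.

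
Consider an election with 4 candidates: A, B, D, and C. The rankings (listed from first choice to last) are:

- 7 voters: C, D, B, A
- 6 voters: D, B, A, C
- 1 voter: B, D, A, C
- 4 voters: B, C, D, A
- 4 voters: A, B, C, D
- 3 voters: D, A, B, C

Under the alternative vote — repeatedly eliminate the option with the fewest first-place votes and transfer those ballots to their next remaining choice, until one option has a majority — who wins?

D

Round 1: A 4, B 5, D 9, C 7. Eliminate A.
Round 2: B 9, D 9, C 7. Eliminate C.
Round 3: B 9, D 16. D has a majority.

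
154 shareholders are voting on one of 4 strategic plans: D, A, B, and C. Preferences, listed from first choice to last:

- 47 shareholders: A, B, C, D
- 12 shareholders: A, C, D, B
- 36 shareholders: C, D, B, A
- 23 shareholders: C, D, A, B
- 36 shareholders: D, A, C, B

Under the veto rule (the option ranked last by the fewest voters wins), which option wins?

Last-place votes: D 47, A 36, B 71, C 0.
C is ranked last by the fewest voters, so C wins.

C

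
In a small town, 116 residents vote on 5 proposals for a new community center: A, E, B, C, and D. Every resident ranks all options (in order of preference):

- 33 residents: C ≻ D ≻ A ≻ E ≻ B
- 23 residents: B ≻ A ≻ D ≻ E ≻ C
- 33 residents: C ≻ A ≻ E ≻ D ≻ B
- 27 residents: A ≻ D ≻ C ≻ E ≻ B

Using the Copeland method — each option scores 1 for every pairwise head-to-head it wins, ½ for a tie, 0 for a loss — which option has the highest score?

A: beats E, B, and D; loses to C → score 3.
E: beats B; loses to A, C, and D → score 1.
B: loses to A, E, C, and D → score 0.
C: beats A, E, B, and D → score 4.
D: beats E and B; loses to A and C → score 2.
C has the best pairwise record.

C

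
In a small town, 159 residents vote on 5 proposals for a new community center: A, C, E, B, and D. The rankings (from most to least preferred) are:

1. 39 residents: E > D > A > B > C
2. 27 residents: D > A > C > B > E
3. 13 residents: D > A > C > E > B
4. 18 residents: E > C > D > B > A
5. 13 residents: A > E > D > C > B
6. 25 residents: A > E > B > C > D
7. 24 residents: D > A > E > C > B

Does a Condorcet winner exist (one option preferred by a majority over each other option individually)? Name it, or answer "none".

none

Checking pairwise contests:
D beats A 121–38.
A beats C 141–18.
A beats E 102–57.
A beats B 141–18.
E beats D 95–64.
Every option loses at least one head-to-head, so there is no Condorcet winner.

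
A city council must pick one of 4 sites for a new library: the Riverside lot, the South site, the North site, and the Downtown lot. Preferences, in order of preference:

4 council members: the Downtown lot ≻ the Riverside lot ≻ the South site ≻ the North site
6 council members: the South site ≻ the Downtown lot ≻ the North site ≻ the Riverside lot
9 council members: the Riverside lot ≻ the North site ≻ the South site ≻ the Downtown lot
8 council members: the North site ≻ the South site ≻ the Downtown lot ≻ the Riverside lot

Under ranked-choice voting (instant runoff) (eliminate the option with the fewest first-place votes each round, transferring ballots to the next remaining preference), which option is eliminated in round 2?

the South site

Round 1: the Riverside lot 9, the South site 6, the North site 8, the Downtown lot 4. Eliminate the Downtown lot.
Round 2: the Riverside lot 13, the South site 6, the North site 8. Eliminate the South site.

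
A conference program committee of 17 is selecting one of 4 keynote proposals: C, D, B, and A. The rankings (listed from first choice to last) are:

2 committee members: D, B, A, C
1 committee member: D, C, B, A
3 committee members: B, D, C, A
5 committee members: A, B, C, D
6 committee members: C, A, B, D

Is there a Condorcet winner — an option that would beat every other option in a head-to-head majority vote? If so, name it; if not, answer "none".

Checking pairwise contests:
B beats C 10–7.
C beats D 11–6.
A beats B 11–6.
C beats A 10–7.
Every option loses at least one head-to-head, so there is no Condorcet winner.

none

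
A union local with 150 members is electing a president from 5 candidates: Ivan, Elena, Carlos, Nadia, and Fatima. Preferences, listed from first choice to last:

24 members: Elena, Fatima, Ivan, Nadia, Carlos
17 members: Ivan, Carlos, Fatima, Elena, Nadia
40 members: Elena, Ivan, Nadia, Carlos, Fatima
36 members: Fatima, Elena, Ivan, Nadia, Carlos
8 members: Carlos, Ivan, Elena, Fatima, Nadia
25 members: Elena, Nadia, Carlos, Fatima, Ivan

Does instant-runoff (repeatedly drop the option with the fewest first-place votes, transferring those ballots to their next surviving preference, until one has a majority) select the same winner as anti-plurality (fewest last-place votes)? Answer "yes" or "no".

yes

Instant-runoff — R1 Ivan 17, Elena 89, Carlos 8, Nadia 0, Fatima 36 (Elena winner). Winner: Elena.
Anti-plurality — last-place votes: Ivan 25, Elena 0, Carlos 60, Nadia 25, Fatima 40. Winner: Elena.
The two methods agree.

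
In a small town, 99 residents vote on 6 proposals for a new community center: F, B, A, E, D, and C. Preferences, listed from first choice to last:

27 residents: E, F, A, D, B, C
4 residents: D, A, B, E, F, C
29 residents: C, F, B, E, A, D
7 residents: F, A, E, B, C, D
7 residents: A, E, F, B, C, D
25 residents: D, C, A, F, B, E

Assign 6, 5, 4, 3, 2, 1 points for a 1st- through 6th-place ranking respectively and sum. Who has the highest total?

F

F: 27·5 + 4·2 + 29·5 + 7·6 + 7·4 + 25·3 = 433
B: 27·2 + 4·4 + 29·4 + 7·3 + 7·3 + 25·2 = 278
A: 27·4 + 4·5 + 29·2 + 7·5 + 7·6 + 25·4 = 363
E: 27·6 + 4·3 + 29·3 + 7·4 + 7·5 + 25·1 = 349
D: 27·3 + 4·6 + 29·1 + 7·1 + 7·1 + 25·6 = 298
C: 27·1 + 4·1 + 29·6 + 7·2 + 7·2 + 25·5 = 358
F has the highest Borda score (433).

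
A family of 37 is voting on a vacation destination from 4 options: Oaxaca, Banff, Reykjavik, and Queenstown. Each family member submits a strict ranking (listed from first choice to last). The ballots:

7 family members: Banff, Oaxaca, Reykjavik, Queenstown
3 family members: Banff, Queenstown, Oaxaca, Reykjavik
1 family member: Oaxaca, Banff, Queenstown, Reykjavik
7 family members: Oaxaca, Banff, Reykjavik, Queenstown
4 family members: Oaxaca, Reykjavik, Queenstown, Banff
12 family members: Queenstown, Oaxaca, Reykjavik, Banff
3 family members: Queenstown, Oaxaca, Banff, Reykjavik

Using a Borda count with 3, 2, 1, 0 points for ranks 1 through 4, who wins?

Oaxaca

Oaxaca: 7·2 + 3·1 + 1·3 + 7·3 + 4·3 + 12·2 + 3·2 = 83
Banff: 7·3 + 3·3 + 1·2 + 7·2 + 4·0 + 12·0 + 3·1 = 49
Reykjavik: 7·1 + 3·0 + 1·0 + 7·1 + 4·2 + 12·1 + 3·0 = 34
Queenstown: 7·0 + 3·2 + 1·1 + 7·0 + 4·1 + 12·3 + 3·3 = 56
Oaxaca has the highest Borda score (83).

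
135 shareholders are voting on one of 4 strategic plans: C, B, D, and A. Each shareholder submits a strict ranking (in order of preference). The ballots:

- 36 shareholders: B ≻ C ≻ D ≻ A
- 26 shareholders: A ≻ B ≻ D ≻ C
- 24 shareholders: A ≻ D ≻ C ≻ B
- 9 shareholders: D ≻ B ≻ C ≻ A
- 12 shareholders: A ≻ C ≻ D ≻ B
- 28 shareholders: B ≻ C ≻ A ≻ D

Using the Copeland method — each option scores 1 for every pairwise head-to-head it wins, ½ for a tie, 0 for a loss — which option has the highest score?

C: beats D and A; loses to B → score 2.
B: beats C, D, and A → score 3.
D: loses to C, B, and A → score 0.
A: beats D; loses to C and B → score 1.
B has the best pairwise record.

B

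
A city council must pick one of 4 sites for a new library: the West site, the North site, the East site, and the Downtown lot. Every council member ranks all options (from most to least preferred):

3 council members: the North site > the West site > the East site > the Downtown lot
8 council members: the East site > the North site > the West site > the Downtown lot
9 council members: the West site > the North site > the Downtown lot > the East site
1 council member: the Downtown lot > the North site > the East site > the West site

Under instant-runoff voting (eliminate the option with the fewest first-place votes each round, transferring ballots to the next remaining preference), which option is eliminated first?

the Downtown lot

Round 1: the West site 9, the North site 3, the East site 8, the Downtown lot 1. Eliminate the Downtown lot.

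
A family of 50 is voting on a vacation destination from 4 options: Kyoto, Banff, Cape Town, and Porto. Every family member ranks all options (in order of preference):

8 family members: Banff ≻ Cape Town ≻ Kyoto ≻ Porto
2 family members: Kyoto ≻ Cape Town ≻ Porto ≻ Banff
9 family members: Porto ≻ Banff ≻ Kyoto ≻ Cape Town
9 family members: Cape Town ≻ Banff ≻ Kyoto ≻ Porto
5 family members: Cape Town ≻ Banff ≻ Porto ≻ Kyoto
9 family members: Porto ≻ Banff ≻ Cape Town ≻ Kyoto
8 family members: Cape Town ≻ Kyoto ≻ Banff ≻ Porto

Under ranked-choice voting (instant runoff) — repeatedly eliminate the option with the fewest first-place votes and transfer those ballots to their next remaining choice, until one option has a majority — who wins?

Cape Town

Round 1: Kyoto 2, Banff 8, Cape Town 22, Porto 18. Eliminate Kyoto.
Round 2: Banff 8, Cape Town 24, Porto 18. Eliminate Banff.
Round 3: Cape Town 32, Porto 18. Cape Town has a majority.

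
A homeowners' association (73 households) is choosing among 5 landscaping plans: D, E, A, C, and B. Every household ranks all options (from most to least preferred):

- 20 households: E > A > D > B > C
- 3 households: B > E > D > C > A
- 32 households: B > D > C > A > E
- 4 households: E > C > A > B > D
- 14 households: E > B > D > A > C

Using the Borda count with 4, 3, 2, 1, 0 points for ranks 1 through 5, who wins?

D: 20·2 + 3·2 + 32·3 + 4·0 + 14·2 = 170
E: 20·4 + 3·3 + 32·0 + 4·4 + 14·4 = 161
A: 20·3 + 3·0 + 32·1 + 4·2 + 14·1 = 114
C: 20·0 + 3·1 + 32·2 + 4·3 + 14·0 = 79
B: 20·1 + 3·4 + 32·4 + 4·1 + 14·3 = 206
B has the highest Borda score (206).

B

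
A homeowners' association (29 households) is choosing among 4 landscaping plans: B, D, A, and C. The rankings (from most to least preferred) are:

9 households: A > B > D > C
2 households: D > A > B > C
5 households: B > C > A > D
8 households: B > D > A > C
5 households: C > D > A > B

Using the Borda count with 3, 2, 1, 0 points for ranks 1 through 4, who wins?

B: 9·2 + 2·1 + 5·3 + 8·3 + 5·0 = 59
D: 9·1 + 2·3 + 5·0 + 8·2 + 5·2 = 41
A: 9·3 + 2·2 + 5·1 + 8·1 + 5·1 = 49
C: 9·0 + 2·0 + 5·2 + 8·0 + 5·3 = 25
B has the highest Borda score (59).

B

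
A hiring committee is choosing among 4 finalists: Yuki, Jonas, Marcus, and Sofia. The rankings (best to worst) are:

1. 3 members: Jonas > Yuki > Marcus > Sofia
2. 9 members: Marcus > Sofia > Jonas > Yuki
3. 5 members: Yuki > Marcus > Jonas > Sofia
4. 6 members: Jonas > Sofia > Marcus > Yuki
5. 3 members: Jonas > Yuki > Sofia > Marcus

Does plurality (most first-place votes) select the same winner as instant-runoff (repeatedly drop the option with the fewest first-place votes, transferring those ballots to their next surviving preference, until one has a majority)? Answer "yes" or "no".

no

Plurality — first-place votes: Yuki 5, Jonas 12, Marcus 9, Sofia 0. Winner: Jonas.
Instant-runoff — R1 Yuki 5, Jonas 12, Marcus 9, Sofia 0 (Sofia out); R2 Yuki 5, Jonas 12, Marcus 9 (Yuki out); R3 Jonas 12, Marcus 14 (Marcus winner). Winner: Marcus.
The two methods disagree.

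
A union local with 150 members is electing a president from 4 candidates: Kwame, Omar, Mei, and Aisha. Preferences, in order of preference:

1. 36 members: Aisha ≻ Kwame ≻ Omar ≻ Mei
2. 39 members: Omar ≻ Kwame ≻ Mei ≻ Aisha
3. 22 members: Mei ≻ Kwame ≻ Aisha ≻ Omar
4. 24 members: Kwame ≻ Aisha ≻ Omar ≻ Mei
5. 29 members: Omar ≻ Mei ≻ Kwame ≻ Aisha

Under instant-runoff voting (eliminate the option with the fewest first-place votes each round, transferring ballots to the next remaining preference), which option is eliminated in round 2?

Aisha

Round 1: Kwame 24, Omar 68, Mei 22, Aisha 36. Eliminate Mei.
Round 2: Kwame 46, Omar 68, Aisha 36. Eliminate Aisha.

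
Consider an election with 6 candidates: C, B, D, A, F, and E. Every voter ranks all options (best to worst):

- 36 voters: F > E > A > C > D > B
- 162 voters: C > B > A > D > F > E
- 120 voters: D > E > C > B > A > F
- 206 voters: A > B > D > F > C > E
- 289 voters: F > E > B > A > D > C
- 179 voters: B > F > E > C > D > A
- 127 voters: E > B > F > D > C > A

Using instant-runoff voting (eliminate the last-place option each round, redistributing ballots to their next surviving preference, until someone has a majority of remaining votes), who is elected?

Round 1: C 162, B 179, D 120, A 206, F 325, E 127. Eliminate D.
Round 2: C 162, B 179, A 206, F 325, E 247. Eliminate C.
Round 3: B 341, A 206, F 325, E 247. Eliminate A.
Round 4: B 547, F 325, E 247. Eliminate E.
Round 5: B 794, F 325. B has a majority.

B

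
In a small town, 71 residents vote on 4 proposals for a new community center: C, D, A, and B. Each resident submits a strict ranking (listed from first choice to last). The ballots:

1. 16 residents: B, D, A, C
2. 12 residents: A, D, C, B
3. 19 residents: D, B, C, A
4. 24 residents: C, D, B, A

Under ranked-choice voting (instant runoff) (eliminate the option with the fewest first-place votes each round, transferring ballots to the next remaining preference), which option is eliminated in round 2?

B

Round 1: C 24, D 19, A 12, B 16. Eliminate A.
Round 2: C 24, D 31, B 16. Eliminate B.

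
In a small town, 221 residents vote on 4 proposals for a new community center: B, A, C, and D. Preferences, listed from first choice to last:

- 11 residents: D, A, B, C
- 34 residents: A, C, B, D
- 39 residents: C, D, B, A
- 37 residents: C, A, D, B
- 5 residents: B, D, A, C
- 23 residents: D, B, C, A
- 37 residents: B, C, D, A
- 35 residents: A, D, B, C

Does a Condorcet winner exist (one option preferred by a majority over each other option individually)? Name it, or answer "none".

none

Checking pairwise contests:
A beats B 117–104.
C beats A 136–85.
B beats C 111–110.
C beats D 147–74.
Every option loses at least one head-to-head, so there is no Condorcet winner.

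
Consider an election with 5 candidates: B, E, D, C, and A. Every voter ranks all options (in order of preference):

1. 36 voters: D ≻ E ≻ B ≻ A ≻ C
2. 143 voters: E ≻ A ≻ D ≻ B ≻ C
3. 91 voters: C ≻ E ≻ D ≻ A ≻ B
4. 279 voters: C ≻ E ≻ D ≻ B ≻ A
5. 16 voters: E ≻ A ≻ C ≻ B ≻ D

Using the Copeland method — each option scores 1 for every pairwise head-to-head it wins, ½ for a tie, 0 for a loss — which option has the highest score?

C

B: beats A; loses to E, D, and C → score 1.
E: beats B, D, and A; loses to C → score 3.
D: beats B and A; loses to E and C → score 2.
C: beats B, E, D, and A → score 4.
A: loses to B, E, D, and C → score 0.
C has the best pairwise record.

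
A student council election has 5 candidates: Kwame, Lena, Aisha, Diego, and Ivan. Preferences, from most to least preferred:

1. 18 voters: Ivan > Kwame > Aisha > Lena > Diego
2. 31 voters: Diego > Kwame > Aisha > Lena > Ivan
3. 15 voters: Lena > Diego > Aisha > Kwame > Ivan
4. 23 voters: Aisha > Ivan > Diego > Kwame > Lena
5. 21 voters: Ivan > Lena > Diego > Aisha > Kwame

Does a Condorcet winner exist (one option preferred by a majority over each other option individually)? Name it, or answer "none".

Checking pairwise contests:
Aisha beats Kwame 59–49.
Kwame beats Lena 72–36.
Diego beats Aisha 67–41.
Ivan beats Diego 62–46.
Aisha beats Ivan 69–39.
Every option loses at least one head-to-head, so there is no Condorcet winner.

none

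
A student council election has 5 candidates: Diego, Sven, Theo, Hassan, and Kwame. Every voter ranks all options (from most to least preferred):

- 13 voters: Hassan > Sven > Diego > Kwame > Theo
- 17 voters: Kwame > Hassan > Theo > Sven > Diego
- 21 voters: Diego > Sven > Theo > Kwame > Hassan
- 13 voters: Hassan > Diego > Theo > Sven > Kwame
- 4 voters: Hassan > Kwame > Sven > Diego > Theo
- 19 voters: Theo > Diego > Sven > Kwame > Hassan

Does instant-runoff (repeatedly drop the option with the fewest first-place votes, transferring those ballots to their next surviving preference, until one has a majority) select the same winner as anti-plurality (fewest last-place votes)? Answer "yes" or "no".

Instant-runoff — R1 Diego 21, Sven 0, Theo 19, Hassan 30, Kwame 17 (Sven out); R2 Diego 21, Theo 19, Hassan 30, Kwame 17 (Kwame out); R3 Diego 21, Theo 19, Hassan 47 (Hassan winner). Winner: Hassan.
Anti-plurality — last-place votes: Diego 17, Sven 0, Theo 17, Hassan 40, Kwame 13. Winner: Sven.
The two methods disagree.

no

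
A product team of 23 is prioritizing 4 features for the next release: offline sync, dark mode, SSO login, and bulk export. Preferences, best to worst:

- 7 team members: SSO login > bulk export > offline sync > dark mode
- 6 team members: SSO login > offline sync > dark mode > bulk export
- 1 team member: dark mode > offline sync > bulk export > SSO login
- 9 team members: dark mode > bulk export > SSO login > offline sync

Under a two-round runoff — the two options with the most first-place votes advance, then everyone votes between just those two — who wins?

Round 1 first-place votes: offline sync 0, dark mode 10, SSO login 13, bulk export 0.
SSO login and dark mode advance.
Runoff: SSO login is preferred to dark mode by 13 voters; dark mode by 10.
SSO login wins the runoff.

SSO login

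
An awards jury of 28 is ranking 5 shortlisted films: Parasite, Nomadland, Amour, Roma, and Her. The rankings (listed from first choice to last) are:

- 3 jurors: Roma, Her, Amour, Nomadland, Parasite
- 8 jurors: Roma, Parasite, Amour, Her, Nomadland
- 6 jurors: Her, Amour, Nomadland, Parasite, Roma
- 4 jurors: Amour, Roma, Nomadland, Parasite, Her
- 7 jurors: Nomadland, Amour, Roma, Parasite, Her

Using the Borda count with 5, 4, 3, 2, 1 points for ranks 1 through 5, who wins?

Amour

Parasite: 3·1 + 8·4 + 6·2 + 4·2 + 7·2 = 69
Nomadland: 3·2 + 8·1 + 6·3 + 4·3 + 7·5 = 79
Amour: 3·3 + 8·3 + 6·4 + 4·5 + 7·4 = 105
Roma: 3·5 + 8·5 + 6·1 + 4·4 + 7·3 = 98
Her: 3·4 + 8·2 + 6·5 + 4·1 + 7·1 = 69
Amour has the highest Borda score (105).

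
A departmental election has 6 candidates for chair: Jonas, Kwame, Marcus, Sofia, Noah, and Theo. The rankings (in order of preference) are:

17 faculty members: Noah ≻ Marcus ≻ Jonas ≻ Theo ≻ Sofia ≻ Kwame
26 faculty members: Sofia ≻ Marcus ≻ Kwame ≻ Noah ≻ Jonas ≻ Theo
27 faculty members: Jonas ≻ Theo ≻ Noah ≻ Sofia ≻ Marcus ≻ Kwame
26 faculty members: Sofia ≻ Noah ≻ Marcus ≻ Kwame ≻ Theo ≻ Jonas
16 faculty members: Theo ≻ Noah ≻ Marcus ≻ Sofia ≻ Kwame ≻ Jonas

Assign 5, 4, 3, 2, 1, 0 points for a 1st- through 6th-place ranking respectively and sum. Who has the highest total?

Jonas: 17·3 + 26·1 + 27·5 + 26·0 + 16·0 = 212
Kwame: 17·0 + 26·3 + 27·0 + 26·2 + 16·1 = 146
Marcus: 17·4 + 26·4 + 27·1 + 26·3 + 16·3 = 325
Sofia: 17·1 + 26·5 + 27·2 + 26·5 + 16·2 = 363
Noah: 17·5 + 26·2 + 27·3 + 26·4 + 16·4 = 386
Theo: 17·2 + 26·0 + 27·4 + 26·1 + 16·5 = 248
Noah has the highest Borda score (386).

Noah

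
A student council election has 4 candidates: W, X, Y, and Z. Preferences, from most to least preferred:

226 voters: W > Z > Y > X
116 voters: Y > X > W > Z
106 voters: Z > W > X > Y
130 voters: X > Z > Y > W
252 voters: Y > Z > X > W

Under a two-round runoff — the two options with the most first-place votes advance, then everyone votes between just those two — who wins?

Y

Round 1 first-place votes: W 226, X 130, Y 368, Z 106.
Y and W advance.
Runoff: Y is preferred to W by 498 voters; W by 332.
Y wins the runoff.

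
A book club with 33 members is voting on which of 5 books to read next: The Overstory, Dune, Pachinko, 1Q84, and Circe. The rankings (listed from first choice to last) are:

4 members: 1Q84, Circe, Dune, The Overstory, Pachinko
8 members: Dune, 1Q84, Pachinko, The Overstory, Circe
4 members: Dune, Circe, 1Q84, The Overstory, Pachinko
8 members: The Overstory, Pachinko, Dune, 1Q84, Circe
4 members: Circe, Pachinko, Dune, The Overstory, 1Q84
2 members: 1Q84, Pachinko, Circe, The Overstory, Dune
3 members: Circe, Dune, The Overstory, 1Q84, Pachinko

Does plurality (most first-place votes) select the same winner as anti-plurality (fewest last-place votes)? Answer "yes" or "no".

no

Plurality — first-place votes: The Overstory 8, Dune 12, Pachinko 0, 1Q84 6, Circe 7. Winner: Dune.
Anti-plurality — last-place votes: The Overstory 0, Dune 2, Pachinko 11, 1Q84 4, Circe 16. Winner: The Overstory.
The two methods disagree.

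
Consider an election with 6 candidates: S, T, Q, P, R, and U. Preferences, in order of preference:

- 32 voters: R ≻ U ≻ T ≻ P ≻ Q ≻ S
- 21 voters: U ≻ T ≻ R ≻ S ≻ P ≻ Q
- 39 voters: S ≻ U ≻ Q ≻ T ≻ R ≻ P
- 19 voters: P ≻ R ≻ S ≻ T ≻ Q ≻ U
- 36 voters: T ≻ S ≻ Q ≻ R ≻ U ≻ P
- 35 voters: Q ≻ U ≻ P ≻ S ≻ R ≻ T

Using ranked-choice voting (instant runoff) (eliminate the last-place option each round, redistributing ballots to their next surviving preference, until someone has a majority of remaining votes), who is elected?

S

Round 1: S 39, T 36, Q 35, P 19, R 32, U 21. Eliminate P.
Round 2: S 39, T 36, Q 35, R 51, U 21. Eliminate U.
Round 3: S 39, T 57, Q 35, R 51. Eliminate Q.
Round 4: S 74, T 57, R 51. Eliminate R.
Round 5: S 93, T 89. S has a majority.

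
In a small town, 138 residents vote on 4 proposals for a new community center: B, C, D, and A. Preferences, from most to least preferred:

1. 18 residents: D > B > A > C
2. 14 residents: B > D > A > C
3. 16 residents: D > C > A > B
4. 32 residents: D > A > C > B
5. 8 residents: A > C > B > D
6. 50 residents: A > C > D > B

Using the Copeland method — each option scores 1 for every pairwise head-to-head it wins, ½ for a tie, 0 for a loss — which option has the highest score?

D

B: loses to C, D, and A → score 0.
C: beats B; loses to D and A → score 1.
D: beats B, C, and A → score 3.
A: beats B and C; loses to D → score 2.
D has the best pairwise record.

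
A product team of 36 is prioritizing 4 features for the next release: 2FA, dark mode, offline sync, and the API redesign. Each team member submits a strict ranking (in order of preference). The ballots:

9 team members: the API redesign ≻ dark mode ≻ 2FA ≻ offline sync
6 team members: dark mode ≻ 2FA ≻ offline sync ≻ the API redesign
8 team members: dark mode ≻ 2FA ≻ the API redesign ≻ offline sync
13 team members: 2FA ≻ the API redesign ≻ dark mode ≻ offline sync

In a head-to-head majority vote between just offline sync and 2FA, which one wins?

2FA

Voters preferring offline sync to 2FA: 0; preferring 2FA to offline sync: 36.
2FA wins the head-to-head.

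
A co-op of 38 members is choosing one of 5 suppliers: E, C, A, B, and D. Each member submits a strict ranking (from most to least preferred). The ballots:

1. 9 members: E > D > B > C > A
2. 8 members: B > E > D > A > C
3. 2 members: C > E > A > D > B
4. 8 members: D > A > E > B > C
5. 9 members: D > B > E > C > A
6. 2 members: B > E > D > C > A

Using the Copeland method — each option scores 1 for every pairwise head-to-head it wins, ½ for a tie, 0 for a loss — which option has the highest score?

E

E: beats C, A, and D; ties B → score 3.5.
C: beats A; loses to E, B, and D → score 1.
A: loses to E, C, B, and D → score 0.
B: beats C and A; ties E; loses to D → score 2.5.
D: beats C, A, and B; loses to E → score 3.
E has the best pairwise record.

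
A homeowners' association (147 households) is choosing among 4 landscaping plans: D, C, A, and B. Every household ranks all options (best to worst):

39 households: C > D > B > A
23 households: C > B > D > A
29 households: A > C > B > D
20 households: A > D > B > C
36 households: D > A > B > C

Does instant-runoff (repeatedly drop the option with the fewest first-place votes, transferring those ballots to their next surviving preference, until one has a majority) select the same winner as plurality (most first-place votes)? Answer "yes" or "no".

no

Instant-runoff — R1 D 36, C 62, A 49, B 0 (B out); R2 D 36, C 62, A 49 (D out); R3 C 62, A 85 (A winner). Winner: A.
Plurality — first-place votes: D 36, C 62, A 49, B 0. Winner: C.
The two methods disagree.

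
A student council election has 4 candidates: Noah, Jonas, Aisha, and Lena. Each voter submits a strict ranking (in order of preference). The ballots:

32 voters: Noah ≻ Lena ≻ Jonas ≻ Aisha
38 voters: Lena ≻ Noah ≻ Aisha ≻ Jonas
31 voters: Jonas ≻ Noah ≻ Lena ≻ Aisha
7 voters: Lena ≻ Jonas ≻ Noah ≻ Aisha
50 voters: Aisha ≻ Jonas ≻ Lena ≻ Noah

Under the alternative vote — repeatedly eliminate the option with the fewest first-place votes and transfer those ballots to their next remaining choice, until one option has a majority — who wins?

Noah

Round 1: Noah 32, Jonas 31, Aisha 50, Lena 45. Eliminate Jonas.
Round 2: Noah 63, Aisha 50, Lena 45. Eliminate Lena.
Round 3: Noah 108, Aisha 50. Noah has a majority.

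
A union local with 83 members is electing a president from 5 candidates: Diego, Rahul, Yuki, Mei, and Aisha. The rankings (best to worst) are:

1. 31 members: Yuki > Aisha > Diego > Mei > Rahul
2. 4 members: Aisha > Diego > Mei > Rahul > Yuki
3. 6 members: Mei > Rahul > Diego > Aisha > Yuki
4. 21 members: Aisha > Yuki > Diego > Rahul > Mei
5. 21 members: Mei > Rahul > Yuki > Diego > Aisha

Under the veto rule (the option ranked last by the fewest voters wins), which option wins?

Diego

Last-place votes: Diego 0, Rahul 31, Yuki 10, Mei 21, Aisha 21.
Diego is ranked last by the fewest voters, so Diego wins.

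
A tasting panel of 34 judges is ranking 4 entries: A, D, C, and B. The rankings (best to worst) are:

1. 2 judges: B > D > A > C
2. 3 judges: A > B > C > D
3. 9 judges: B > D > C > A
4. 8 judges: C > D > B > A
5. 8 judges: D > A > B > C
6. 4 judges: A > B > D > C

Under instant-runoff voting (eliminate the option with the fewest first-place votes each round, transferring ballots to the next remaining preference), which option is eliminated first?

A

Round 1: A 7, D 8, C 8, B 11. Eliminate A.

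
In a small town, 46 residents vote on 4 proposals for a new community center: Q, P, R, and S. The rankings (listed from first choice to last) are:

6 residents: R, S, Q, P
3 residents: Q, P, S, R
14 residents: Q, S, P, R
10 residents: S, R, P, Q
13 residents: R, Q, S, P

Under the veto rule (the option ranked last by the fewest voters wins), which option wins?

S

Last-place votes: Q 10, P 19, R 17, S 0.
S is ranked last by the fewest voters, so S wins.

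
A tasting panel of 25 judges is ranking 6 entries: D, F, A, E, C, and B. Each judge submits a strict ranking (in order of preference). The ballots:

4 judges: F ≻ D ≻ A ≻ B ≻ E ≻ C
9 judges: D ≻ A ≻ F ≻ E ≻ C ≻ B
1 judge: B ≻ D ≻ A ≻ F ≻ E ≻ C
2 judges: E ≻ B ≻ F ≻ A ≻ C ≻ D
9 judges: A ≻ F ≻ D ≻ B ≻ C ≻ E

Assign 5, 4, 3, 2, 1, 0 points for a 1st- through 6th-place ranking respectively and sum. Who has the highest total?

D: 4·4 + 9·5 + 1·4 + 2·0 + 9·3 = 92
F: 4·5 + 9·3 + 1·2 + 2·3 + 9·4 = 91
A: 4·3 + 9·4 + 1·3 + 2·2 + 9·5 = 100
E: 4·1 + 9·2 + 1·1 + 2·5 + 9·0 = 33
C: 4·0 + 9·1 + 1·0 + 2·1 + 9·1 = 20
B: 4·2 + 9·0 + 1·5 + 2·4 + 9·2 = 39
A has the highest Borda score (100).

A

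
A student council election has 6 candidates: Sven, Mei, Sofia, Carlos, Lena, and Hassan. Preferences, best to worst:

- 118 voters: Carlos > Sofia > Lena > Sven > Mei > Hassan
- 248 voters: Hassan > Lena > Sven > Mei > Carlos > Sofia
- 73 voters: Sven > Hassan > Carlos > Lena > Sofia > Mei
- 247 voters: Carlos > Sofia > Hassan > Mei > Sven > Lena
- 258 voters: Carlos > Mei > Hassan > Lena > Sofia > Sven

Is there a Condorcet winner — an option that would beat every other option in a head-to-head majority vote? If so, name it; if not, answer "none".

Carlos

Carlos vs Sven: 623–321 for Carlos.
Carlos vs Mei: 696–248 for Carlos.
Carlos vs Sofia: 944–0 for Carlos.
Carlos vs Lena: 696–248 for Carlos.
Carlos vs Hassan: 623–321 for Carlos.
Carlos beats every other option head-to-head.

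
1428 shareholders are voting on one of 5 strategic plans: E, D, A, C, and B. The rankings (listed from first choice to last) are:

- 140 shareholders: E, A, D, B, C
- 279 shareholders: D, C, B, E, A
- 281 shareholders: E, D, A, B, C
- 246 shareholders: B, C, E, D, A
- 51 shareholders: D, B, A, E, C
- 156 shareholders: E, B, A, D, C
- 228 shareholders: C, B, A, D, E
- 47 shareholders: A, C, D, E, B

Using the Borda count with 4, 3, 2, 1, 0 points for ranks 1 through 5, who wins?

E: 140·4 + 279·1 + 281·4 + 246·2 + 51·1 + 156·4 + 228·0 + 47·1 = 3177
D: 140·2 + 279·4 + 281·3 + 246·1 + 51·4 + 156·1 + 228·1 + 47·2 = 3167
A: 140·3 + 279·0 + 281·2 + 246·0 + 51·2 + 156·2 + 228·2 + 47·4 = 2040
C: 140·0 + 279·3 + 281·0 + 246·3 + 51·0 + 156·0 + 228·4 + 47·3 = 2628
B: 140·1 + 279·2 + 281·1 + 246·4 + 51·3 + 156·3 + 228·3 + 47·0 = 3268
B has the highest Borda score (3268).

B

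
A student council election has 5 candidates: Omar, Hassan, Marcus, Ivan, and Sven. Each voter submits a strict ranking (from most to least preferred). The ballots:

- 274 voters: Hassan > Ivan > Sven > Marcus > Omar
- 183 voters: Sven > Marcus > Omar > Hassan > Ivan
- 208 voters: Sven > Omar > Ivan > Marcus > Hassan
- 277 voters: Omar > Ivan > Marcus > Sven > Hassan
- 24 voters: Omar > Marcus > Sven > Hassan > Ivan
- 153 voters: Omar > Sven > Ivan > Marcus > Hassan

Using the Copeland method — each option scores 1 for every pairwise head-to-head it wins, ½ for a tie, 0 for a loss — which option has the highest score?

Omar: beats Hassan, Marcus, and Ivan; loses to Sven → score 3.
Hassan: loses to Omar, Marcus, Ivan, and Sven → score 0.
Marcus: beats Hassan; loses to Omar, Ivan, and Sven → score 1.
Ivan: beats Hassan and Marcus; loses to Omar and Sven → score 2.
Sven: beats Omar, Hassan, Marcus, and Ivan → score 4.
Sven has the best pairwise record.

Sven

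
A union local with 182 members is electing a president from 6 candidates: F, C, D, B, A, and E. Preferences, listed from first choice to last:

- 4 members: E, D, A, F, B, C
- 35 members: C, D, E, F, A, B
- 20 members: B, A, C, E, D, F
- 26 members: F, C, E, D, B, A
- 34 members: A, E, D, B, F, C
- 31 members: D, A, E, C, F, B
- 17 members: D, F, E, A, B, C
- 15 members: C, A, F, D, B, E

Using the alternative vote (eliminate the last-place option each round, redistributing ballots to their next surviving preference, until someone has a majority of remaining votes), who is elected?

A

Round 1: F 26, C 50, D 48, B 20, A 34, E 4. Eliminate E.
Round 2: F 26, C 50, D 52, B 20, A 34. Eliminate B.
Round 3: F 26, C 50, D 52, A 54. Eliminate F.
Round 4: C 76, D 52, A 54. Eliminate D.
Round 5: C 76, A 106. A has a majority.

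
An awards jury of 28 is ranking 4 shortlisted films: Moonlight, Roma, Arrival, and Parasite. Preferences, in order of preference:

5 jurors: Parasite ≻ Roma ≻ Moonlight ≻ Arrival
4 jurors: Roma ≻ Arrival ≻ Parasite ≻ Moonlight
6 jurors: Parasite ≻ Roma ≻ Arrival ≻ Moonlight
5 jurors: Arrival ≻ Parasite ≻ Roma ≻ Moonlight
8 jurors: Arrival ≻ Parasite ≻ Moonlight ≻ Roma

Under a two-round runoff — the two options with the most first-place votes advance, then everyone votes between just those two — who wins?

Round 1 first-place votes: Moonlight 0, Roma 4, Arrival 13, Parasite 11.
Arrival and Parasite advance.
Runoff: Arrival is preferred to Parasite by 17 voters; Parasite by 11.
Arrival wins the runoff.

Arrival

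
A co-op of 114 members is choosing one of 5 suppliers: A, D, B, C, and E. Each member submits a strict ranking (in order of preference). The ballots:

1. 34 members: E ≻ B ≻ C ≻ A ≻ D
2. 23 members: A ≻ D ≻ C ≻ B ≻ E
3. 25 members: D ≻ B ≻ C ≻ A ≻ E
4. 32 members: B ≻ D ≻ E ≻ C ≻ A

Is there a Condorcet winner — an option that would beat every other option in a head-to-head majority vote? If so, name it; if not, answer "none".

B vs A: 91–23 for B.
B vs D: 66–48 for B.
B vs C: 91–23 for B.
B vs E: 80–34 for B.
B beats every other option head-to-head.

B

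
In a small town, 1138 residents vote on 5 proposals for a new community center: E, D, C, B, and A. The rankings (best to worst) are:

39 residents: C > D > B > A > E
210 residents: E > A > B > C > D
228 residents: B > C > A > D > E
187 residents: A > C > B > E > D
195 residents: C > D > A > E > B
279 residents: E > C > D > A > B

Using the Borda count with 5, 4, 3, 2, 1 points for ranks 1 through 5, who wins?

C

E: 39·1 + 210·5 + 228·1 + 187·2 + 195·2 + 279·5 = 3476
D: 39·4 + 210·1 + 228·2 + 187·1 + 195·4 + 279·3 = 2626
C: 39·5 + 210·2 + 228·4 + 187·4 + 195·5 + 279·4 = 4366
B: 39·3 + 210·3 + 228·5 + 187·3 + 195·1 + 279·1 = 2922
A: 39·2 + 210·4 + 228·3 + 187·5 + 195·3 + 279·2 = 3680
C has the highest Borda score (4366).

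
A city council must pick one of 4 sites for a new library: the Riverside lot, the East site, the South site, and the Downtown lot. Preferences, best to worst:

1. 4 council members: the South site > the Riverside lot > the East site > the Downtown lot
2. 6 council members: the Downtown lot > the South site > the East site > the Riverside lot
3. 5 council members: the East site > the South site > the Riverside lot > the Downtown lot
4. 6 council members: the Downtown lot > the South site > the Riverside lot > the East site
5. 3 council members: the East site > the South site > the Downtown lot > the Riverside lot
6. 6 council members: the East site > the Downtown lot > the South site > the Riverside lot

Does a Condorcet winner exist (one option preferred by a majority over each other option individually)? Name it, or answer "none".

Checking pairwise contests:
the East site beats the Riverside lot 20–10.
the South site beats the East site 16–14.
the Downtown lot beats the South site 18–12.
the East site beats the Downtown lot 18–12.
Every option loses at least one head-to-head, so there is no Condorcet winner.

none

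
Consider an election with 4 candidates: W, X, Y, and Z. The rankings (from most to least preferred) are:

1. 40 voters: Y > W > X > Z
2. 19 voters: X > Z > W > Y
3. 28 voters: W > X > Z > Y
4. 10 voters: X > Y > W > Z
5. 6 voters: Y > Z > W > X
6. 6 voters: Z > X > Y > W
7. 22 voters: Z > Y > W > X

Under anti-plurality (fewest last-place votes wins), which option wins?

Last-place votes: W 6, X 28, Y 47, Z 50.
W is ranked last by the fewest voters, so W wins.

W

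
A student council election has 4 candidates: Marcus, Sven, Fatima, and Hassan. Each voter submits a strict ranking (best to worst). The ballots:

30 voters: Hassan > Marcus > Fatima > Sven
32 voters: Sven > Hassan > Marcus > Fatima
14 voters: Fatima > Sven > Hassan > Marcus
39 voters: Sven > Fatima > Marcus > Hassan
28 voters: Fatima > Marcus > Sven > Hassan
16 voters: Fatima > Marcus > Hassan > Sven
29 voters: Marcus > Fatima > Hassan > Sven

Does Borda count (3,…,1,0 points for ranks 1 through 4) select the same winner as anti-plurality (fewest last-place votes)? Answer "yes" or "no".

no

Borda — scores: Marcus 306, Sven 269, Fatima 340, Hassan 213. Winner: Fatima.
Anti-plurality — last-place votes: Marcus 14, Sven 75, Fatima 32, Hassan 67. Winner: Marcus.
The two methods disagree.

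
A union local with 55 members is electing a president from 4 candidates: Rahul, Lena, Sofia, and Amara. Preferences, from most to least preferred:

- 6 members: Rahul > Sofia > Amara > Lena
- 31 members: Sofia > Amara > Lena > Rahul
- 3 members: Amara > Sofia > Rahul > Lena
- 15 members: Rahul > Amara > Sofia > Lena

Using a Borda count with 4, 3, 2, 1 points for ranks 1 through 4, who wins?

Rahul: 6·4 + 31·1 + 3·2 + 15·4 = 121
Lena: 6·1 + 31·2 + 3·1 + 15·1 = 86
Sofia: 6·3 + 31·4 + 3·3 + 15·2 = 181
Amara: 6·2 + 31·3 + 3·4 + 15·3 = 162
Sofia has the highest Borda score (181).

Sofia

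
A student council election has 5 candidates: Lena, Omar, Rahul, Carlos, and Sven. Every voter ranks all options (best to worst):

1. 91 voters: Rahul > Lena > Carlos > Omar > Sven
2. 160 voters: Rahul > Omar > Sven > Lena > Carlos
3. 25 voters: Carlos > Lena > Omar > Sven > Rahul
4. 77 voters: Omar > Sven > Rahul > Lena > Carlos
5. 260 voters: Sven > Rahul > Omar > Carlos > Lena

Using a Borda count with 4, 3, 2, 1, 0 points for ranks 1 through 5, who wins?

Lena: 91·3 + 160·1 + 25·3 + 77·1 + 260·0 = 585
Omar: 91·1 + 160·3 + 25·2 + 77·4 + 260·2 = 1449
Rahul: 91·4 + 160·4 + 25·0 + 77·2 + 260·3 = 1938
Carlos: 91·2 + 160·0 + 25·4 + 77·0 + 260·1 = 542
Sven: 91·0 + 160·2 + 25·1 + 77·3 + 260·4 = 1616
Rahul has the highest Borda score (1938).

Rahul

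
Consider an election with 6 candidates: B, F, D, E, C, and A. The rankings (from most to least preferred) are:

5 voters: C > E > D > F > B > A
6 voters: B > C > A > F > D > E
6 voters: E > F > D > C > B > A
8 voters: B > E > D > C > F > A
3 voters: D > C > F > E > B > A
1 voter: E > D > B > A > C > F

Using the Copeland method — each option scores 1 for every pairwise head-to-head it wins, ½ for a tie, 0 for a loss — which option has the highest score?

B: beats F, C, and A; loses to D and E → score 3.
F: beats A; loses to B, D, E, and C → score 1.
D: beats B, F, C, and A; loses to E → score 4.
E: beats B, F, D, C, and A → score 5.
C: beats F and A; loses to B, D, and E → score 2.
A: loses to B, F, D, E, and C → score 0.
E has the best pairwise record.

E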